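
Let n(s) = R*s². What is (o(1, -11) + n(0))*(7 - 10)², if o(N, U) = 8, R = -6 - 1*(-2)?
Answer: 72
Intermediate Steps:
R = -4 (R = -6 + 2 = -4)
n(s) = -4*s²
(o(1, -11) + n(0))*(7 - 10)² = (8 - 4*0²)*(7 - 10)² = (8 - 4*0)*(-3)² = (8 + 0)*9 = 8*9 = 72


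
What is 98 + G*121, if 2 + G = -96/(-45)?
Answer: 1712/15 ≈ 114.13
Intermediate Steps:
G = 2/15 (G = -2 - 96/(-45) = -2 - 96*(-1/45) = -2 + 32/15 = 2/15 ≈ 0.13333)
98 + G*121 = 98 + (2/15)*121 = 98 + 242/15 = 1712/15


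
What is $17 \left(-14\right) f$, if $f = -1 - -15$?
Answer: $-3332$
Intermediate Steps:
$f = 14$ ($f = -1 + 15 = 14$)
$17 \left(-14\right) f = 17 \left(-14\right) 14 = \left(-238\right) 14 = -3332$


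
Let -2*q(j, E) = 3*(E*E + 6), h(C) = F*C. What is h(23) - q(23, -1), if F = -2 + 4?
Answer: 113/2 ≈ 56.500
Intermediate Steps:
F = 2
h(C) = 2*C
q(j, E) = -9 - 3*E²/2 (q(j, E) = -3*(E*E + 6)/2 = -3*(E² + 6)/2 = -3*(6 + E²)/2 = -(18 + 3*E²)/2 = -9 - 3*E²/2)
h(23) - q(23, -1) = 2*23 - (-9 - 3/2*(-1)²) = 46 - (-9 - 3/2*1) = 46 - (-9 - 3/2) = 46 - 1*(-21/2) = 46 + 21/2 = 113/2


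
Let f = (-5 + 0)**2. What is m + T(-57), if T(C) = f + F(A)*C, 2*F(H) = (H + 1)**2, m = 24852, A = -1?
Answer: 24877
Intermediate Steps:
F(H) = (1 + H)**2/2 (F(H) = (H + 1)**2/2 = (1 + H)**2/2)
f = 25 (f = (-5)**2 = 25)
T(C) = 25 (T(C) = 25 + ((1 - 1)**2/2)*C = 25 + ((1/2)*0**2)*C = 25 + ((1/2)*0)*C = 25 + 0*C = 25 + 0 = 25)
m + T(-57) = 24852 + 25 = 24877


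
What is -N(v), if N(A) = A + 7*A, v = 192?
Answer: -1536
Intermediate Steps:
N(A) = 8*A
-N(v) = -8*192 = -1*1536 = -1536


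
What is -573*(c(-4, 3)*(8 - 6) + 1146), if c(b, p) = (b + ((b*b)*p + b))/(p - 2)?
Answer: -702498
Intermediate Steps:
c(b, p) = (2*b + p*b²)/(-2 + p) (c(b, p) = (b + (b²*p + b))/(-2 + p) = (b + (p*b² + b))/(-2 + p) = (b + (b + p*b²))/(-2 + p) = (2*b + p*b²)/(-2 + p))
-573*(c(-4, 3)*(8 - 6) + 1146) = -573*((-4*(2 - 4*3)/(-2 + 3))*(8 - 6) + 1146) = -573*(-4*(2 - 12)/1*2 + 1146) = -573*(-4*1*(-10)*2 + 1146) = -573*(40*2 + 1146) = -573*(80 + 1146) = -573*1226 = -702498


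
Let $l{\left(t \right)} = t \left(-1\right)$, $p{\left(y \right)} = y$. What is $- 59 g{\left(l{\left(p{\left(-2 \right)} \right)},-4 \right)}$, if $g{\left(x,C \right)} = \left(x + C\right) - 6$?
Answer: $472$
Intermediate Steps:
$l{\left(t \right)} = - t$
$g{\left(x,C \right)} = -6 + C + x$ ($g{\left(x,C \right)} = \left(C + x\right) - 6 = -6 + C + x$)
$- 59 g{\left(l{\left(p{\left(-2 \right)} \right)},-4 \right)} = - 59 \left(-6 - 4 - -2\right) = - 59 \left(-6 - 4 + 2\right) = \left(-59\right) \left(-8\right) = 472$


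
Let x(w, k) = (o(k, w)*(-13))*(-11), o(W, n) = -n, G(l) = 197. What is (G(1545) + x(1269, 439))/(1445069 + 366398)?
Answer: -181270/1811467 ≈ -0.10007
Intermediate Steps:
x(w, k) = -143*w (x(w, k) = (-w*(-13))*(-11) = (13*w)*(-11) = -143*w)
(G(1545) + x(1269, 439))/(1445069 + 366398) = (197 - 143*1269)/(1445069 + 366398) = (197 - 181467)/1811467 = -181270*1/1811467 = -181270/1811467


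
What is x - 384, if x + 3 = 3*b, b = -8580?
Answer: -26127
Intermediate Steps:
x = -25743 (x = -3 + 3*(-8580) = -3 - 25740 = -25743)
x - 384 = -25743 - 384 = -26127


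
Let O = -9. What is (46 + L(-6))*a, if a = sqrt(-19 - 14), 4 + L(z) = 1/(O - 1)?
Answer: 419*I*sqrt(33)/10 ≈ 240.7*I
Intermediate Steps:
L(z) = -41/10 (L(z) = -4 + 1/(-9 - 1) = -4 + 1/(-10) = -4 - 1/10 = -41/10)
a = I*sqrt(33) (a = sqrt(-33) = I*sqrt(33) ≈ 5.7446*I)
(46 + L(-6))*a = (46 - 41/10)*(I*sqrt(33)) = 419*(I*sqrt(33))/10 = 419*I*sqrt(33)/10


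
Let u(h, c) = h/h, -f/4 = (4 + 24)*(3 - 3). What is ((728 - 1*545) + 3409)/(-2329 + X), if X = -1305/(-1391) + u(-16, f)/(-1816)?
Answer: -9073593152/5880815935 ≈ -1.5429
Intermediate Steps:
f = 0 (f = -4*(4 + 24)*(3 - 3) = -112*0 = -4*0 = 0)
u(h, c) = 1
X = 2368489/2526056 (X = -1305/(-1391) + 1/(-1816) = -1305*(-1/1391) + 1*(-1/1816) = 1305/1391 - 1/1816 = 2368489/2526056 ≈ 0.93762)
((728 - 1*545) + 3409)/(-2329 + X) = ((728 - 1*545) + 3409)/(-2329 + 2368489/2526056) = ((728 - 545) + 3409)/(-5880815935/2526056) = (183 + 3409)*(-2526056/5880815935) = 3592*(-2526056/5880815935) = -9073593152/5880815935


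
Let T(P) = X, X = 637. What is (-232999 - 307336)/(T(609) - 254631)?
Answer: 540335/253994 ≈ 2.1274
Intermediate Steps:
T(P) = 637
(-232999 - 307336)/(T(609) - 254631) = (-232999 - 307336)/(637 - 254631) = -540335/(-253994) = -540335*(-1/253994) = 540335/253994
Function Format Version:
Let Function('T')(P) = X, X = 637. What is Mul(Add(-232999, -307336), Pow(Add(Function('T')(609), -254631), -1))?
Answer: Rational(540335, 253994) ≈ 2.1274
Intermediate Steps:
Function('T')(P) = 637
Mul(Add(-232999, -307336), Pow(Add(Function('T')(609), -254631), -1)) = Mul(Add(-232999, -307336), Pow(Add(637, -254631), -1)) = Mul(-540335, Pow(-253994, -1)) = Mul(-540335, Rational(-1, 253994)) = Rational(540335, 253994)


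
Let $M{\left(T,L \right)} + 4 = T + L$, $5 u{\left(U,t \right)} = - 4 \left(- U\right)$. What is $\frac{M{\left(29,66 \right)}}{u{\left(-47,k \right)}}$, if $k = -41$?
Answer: $- \frac{455}{188} \approx -2.4202$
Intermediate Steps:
$u{\left(U,t \right)} = \frac{4 U}{5}$ ($u{\left(U,t \right)} = \frac{\left(-4\right) \left(- U\right)}{5} = \frac{4 U}{5}$)
$M{\left(T,L \right)} = -4 + L + T$ ($M{\left(T,L \right)} = -4 + \left(T + L\right) = -4 + \left(L + T\right) = -4 + L + T$)
$\frac{M{\left(29,66 \right)}}{u{\left(-47,k \right)}} = \frac{-4 + 66 + 29}{\frac{4}{5} \left(-47\right)} = \frac{91}{- \frac{188}{5}} = 91 \left(- \frac{5}{188}\right) = - \frac{455}{188}$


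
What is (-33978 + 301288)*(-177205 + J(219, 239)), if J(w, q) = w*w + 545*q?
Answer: 270250410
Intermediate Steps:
J(w, q) = w² + 545*q
(-33978 + 301288)*(-177205 + J(219, 239)) = (-33978 + 301288)*(-177205 + (219² + 545*239)) = 267310*(-177205 + (47961 + 130255)) = 267310*(-177205 + 178216) = 267310*1011 = 270250410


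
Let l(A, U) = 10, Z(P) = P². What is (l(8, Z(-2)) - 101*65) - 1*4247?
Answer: -10802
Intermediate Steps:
(l(8, Z(-2)) - 101*65) - 1*4247 = (10 - 101*65) - 1*4247 = (10 - 6565) - 4247 = -6555 - 4247 = -10802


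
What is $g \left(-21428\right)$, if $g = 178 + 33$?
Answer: $-4521308$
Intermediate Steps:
$g = 211$
$g \left(-21428\right) = 211 \left(-21428\right) = -4521308$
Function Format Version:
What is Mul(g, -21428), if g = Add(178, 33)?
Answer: -4521308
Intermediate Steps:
g = 211
Mul(g, -21428) = Mul(211, -21428) = -4521308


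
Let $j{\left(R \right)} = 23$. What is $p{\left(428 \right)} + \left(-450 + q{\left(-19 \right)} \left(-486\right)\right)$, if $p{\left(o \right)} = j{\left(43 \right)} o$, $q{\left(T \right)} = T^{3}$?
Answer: $3342868$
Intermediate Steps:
$p{\left(o \right)} = 23 o$
$p{\left(428 \right)} + \left(-450 + q{\left(-19 \right)} \left(-486\right)\right) = 23 \cdot 428 - \left(450 - \left(-19\right)^{3} \left(-486\right)\right) = 9844 - -3333024 = 9844 + \left(-450 + 3333474\right) = 9844 + 3333024 = 3342868$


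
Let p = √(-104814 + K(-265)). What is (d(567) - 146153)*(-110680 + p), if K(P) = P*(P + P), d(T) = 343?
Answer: 16138250800 - 291620*√8909 ≈ 1.6111e+10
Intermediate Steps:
K(P) = 2*P² (K(P) = P*(2*P) = 2*P²)
p = 2*√8909 (p = √(-104814 + 2*(-265)²) = √(-104814 + 2*70225) = √(-104814 + 140450) = √35636 = 2*√8909 ≈ 188.77)
(d(567) - 146153)*(-110680 + p) = (343 - 146153)*(-110680 + 2*√8909) = -145810*(-110680 + 2*√8909) = 16138250800 - 291620*√8909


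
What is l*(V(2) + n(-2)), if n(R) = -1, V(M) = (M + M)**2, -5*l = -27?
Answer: 81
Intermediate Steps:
l = 27/5 (l = -1/5*(-27) = 27/5 ≈ 5.4000)
V(M) = 4*M**2 (V(M) = (2*M)**2 = 4*M**2)
l*(V(2) + n(-2)) = 27*(4*2**2 - 1)/5 = 27*(4*4 - 1)/5 = 27*(16 - 1)/5 = (27/5)*15 = 81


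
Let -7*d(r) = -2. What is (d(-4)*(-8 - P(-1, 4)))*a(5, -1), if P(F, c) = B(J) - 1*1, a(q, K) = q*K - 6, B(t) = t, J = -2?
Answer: 110/7 ≈ 15.714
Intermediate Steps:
d(r) = 2/7 (d(r) = -1/7*(-2) = 2/7)
a(q, K) = -6 + K*q (a(q, K) = K*q - 6 = -6 + K*q)
P(F, c) = -3 (P(F, c) = -2 - 1*1 = -2 - 1 = -3)
(d(-4)*(-8 - P(-1, 4)))*a(5, -1) = (2*(-8 - 1*(-3))/7)*(-6 - 1*5) = (2*(-8 + 3)/7)*(-6 - 5) = ((2/7)*(-5))*(-11) = -10/7*(-11) = 110/7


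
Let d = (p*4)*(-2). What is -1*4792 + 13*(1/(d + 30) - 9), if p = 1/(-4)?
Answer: -157075/32 ≈ -4908.6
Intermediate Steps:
p = -¼ ≈ -0.25000
d = 2 (d = -¼*4*(-2) = -1*(-2) = 2)
-1*4792 + 13*(1/(d + 30) - 9) = -1*4792 + 13*(1/(2 + 30) - 9) = -4792 + 13*(1/32 - 9) = -4792 + 13*(-287/32) = -4792 - 3731/32 = -157075/32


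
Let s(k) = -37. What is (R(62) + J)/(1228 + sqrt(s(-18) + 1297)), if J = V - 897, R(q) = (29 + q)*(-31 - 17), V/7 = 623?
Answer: -277528/376681 + 1356*sqrt(35)/376681 ≈ -0.71548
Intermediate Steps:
V = 4361 (V = 7*623 = 4361)
R(q) = -1392 - 48*q (R(q) = (29 + q)*(-48) = -1392 - 48*q)
J = 3464 (J = 4361 - 897 = 3464)
(R(62) + J)/(1228 + sqrt(s(-18) + 1297)) = ((-1392 - 48*62) + 3464)/(1228 + sqrt(-37 + 1297)) = ((-1392 - 2976) + 3464)/(1228 + sqrt(1260)) = (-4368 + 3464)/(1228 + 6*sqrt(35)) = -904/(1228 + 6*sqrt(35))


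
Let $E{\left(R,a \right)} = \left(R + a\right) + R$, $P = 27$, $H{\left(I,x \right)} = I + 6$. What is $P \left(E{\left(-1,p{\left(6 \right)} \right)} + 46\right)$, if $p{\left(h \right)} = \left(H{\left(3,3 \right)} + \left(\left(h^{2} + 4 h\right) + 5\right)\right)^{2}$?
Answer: $149040$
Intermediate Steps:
$H{\left(I,x \right)} = 6 + I$
$p{\left(h \right)} = \left(14 + h^{2} + 4 h\right)^{2}$ ($p{\left(h \right)} = \left(\left(6 + 3\right) + \left(\left(h^{2} + 4 h\right) + 5\right)\right)^{2} = \left(9 + \left(5 + h^{2} + 4 h\right)\right)^{2} = \left(14 + h^{2} + 4 h\right)^{2}$)
$E{\left(R,a \right)} = a + 2 R$
$P \left(E{\left(-1,p{\left(6 \right)} \right)} + 46\right) = 27 \left(\left(\left(14 + 6^{2} + 4 \cdot 6\right)^{2} + 2 \left(-1\right)\right) + 46\right) = 27 \left(\left(\left(14 + 36 + 24\right)^{2} - 2\right) + 46\right) = 27 \left(\left(74^{2} - 2\right) + 46\right) = 27 \left(\left(5476 - 2\right) + 46\right) = 27 \left(5474 + 46\right) = 27 \cdot 5520 = 149040$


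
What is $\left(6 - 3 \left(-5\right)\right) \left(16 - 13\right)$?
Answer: $63$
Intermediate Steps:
$\left(6 - 3 \left(-5\right)\right) \left(16 - 13\right) = \left(6 - -15\right) 3 = \left(6 + 15\right) 3 = 21 \cdot 3 = 63$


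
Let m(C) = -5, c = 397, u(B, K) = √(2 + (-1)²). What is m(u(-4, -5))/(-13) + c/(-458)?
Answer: -2871/5954 ≈ -0.48220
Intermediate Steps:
u(B, K) = √3 (u(B, K) = √(2 + 1) = √3)
m(u(-4, -5))/(-13) + c/(-458) = -5/(-13) + 397/(-458) = -5*(-1/13) + 397*(-1/458) = 5/13 - 397/458 = -2871/5954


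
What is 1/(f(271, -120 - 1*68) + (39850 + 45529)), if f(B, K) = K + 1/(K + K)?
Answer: 376/32031815 ≈ 1.1738e-5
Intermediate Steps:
f(B, K) = K + 1/(2*K)
1/(f(271, -120 - 1*68) + (39850 + 45529)) = 1/(((-120 - 1*68) + 1/(2*(-120 - 1*68))) + (39850 + 45529)) = 1/(((-120 - 68) + 1/(2*(-120 - 68))) + 85379) = 1/((-188 + (½)/(-188)) + 85379) = 1/((-188 + (½)*(-1/188)) + 85379) = 1/((-188 - 1/376) + 85379) = 1/(-70689/376 + 85379) = 1/(32031815/376) = 376/32031815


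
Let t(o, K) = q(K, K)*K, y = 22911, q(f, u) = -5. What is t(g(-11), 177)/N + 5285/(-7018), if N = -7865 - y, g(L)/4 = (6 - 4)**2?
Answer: -78220115/107992984 ≈ -0.72431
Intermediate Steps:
g(L) = 16 (g(L) = 4*(6 - 4)**2 = 4*2**2 = 4*4 = 16)
N = -30776 (N = -7865 - 1*22911 = -7865 - 22911 = -30776)
t(o, K) = -5*K
t(g(-11), 177)/N + 5285/(-7018) = -5*177/(-30776) + 5285/(-7018) = -885*(-1/30776) + 5285*(-1/7018) = 885/30776 - 5285/7018 = -78220115/107992984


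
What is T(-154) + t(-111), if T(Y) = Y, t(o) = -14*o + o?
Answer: 1289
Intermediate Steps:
t(o) = -13*o
T(-154) + t(-111) = -154 - 13*(-111) = -154 + 1443 = 1289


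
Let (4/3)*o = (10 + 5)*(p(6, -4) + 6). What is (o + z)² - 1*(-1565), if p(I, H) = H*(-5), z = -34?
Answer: 273549/4 ≈ 68387.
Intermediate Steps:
p(I, H) = -5*H
o = 585/2 (o = 3*((10 + 5)*(-5*(-4) + 6))/4 = 3*(15*(20 + 6))/4 = 3*(15*26)/4 = (¾)*390 = 585/2 ≈ 292.50)
(o + z)² - 1*(-1565) = (585/2 - 34)² - 1*(-1565) = (517/2)² + 1565 = 267289/4 + 1565 = 273549/4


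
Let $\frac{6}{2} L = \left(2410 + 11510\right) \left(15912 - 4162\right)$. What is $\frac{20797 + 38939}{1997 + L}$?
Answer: $\frac{19912}{18173999} \approx 0.0010956$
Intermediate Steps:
$L = 54520000$ ($L = \frac{\left(2410 + 11510\right) \left(15912 - 4162\right)}{3} = \frac{13920 \cdot 11750}{3} = \frac{1}{3} \cdot 163560000 = 54520000$)
$\frac{20797 + 38939}{1997 + L} = \frac{20797 + 38939}{1997 + 54520000} = \frac{59736}{54521997} = 59736 \cdot \frac{1}{54521997} = \frac{19912}{18173999}$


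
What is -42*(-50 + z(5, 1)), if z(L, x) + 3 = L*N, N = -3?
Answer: 2856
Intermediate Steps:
z(L, x) = -3 - 3*L (z(L, x) = -3 + L*(-3) = -3 - 3*L)
-42*(-50 + z(5, 1)) = -42*(-50 + (-3 - 3*5)) = -42*(-50 + (-3 - 15)) = -42*(-50 - 18) = -42*(-68) = 2856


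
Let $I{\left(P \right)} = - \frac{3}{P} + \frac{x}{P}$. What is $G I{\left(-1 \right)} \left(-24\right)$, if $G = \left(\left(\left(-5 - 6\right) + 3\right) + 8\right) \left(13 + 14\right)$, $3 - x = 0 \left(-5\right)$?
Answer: $0$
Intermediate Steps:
$x = 3$ ($x = 3 - 0 \left(-5\right) = 3 - 0 = 3 + 0 = 3$)
$I{\left(P \right)} = 0$ ($I{\left(P \right)} = - \frac{3}{P} + \frac{3}{P} = 0$)
$G = 0$ ($G = \left(\left(-11 + 3\right) + 8\right) 27 = \left(-8 + 8\right) 27 = 0 \cdot 27 = 0$)
$G I{\left(-1 \right)} \left(-24\right) = 0 \cdot 0 \left(-24\right) = 0 \left(-24\right) = 0$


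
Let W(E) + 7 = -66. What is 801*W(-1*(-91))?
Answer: -58473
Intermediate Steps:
W(E) = -73 (W(E) = -7 - 66 = -73)
801*W(-1*(-91)) = 801*(-73) = -58473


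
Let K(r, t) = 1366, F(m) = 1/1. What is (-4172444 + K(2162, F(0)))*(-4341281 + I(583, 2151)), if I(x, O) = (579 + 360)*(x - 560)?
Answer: 18017738899352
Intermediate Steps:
F(m) = 1
I(x, O) = -525840 + 939*x (I(x, O) = 939*(-560 + x) = -525840 + 939*x)
(-4172444 + K(2162, F(0)))*(-4341281 + I(583, 2151)) = (-4172444 + 1366)*(-4341281 + (-525840 + 939*583)) = -4171078*(-4341281 + (-525840 + 547437)) = -4171078*(-4341281 + 21597) = -4171078*(-4319684) = 18017738899352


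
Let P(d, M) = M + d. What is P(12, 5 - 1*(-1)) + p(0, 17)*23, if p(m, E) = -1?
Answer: -5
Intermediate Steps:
P(12, 5 - 1*(-1)) + p(0, 17)*23 = ((5 - 1*(-1)) + 12) - 1*23 = ((5 + 1) + 12) - 23 = (6 + 12) - 23 = 18 - 23 = -5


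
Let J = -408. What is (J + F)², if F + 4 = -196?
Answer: 369664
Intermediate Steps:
F = -200 (F = -4 - 196 = -200)
(J + F)² = (-408 - 200)² = (-608)² = 369664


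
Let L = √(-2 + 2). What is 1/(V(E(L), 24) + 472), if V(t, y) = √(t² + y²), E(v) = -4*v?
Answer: 1/496 ≈ 0.0020161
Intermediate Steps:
L = 0 (L = √0 = 0)
1/(V(E(L), 24) + 472) = 1/(√((-4*0)² + 24²) + 472) = 1/(√(0² + 576) + 472) = 1/(√(0 + 576) + 472) = 1/(√576 + 472) = 1/(24 + 472) = 1/496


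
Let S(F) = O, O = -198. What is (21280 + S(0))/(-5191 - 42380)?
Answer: -21082/47571 ≈ -0.44317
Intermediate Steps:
S(F) = -198
(21280 + S(0))/(-5191 - 42380) = (21280 - 198)/(-5191 - 42380) = 21082/(-47571) = 21082*(-1/47571) = -21082/47571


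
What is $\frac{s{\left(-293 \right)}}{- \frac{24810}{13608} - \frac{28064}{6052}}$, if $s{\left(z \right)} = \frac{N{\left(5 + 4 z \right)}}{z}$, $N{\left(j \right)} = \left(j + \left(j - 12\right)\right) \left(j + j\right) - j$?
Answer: $\frac{18793314798804}{6495383099} \approx 2893.3$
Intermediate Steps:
$N{\left(j \right)} = - j + 2 j \left(-12 + 2 j\right)$ ($N{\left(j \right)} = \left(j + \left(-12 + j\right)\right) 2 j - j = \left(-12 + 2 j\right) 2 j - j = 2 j \left(-12 + 2 j\right) - j = - j + 2 j \left(-12 + 2 j\right)$)
$s{\left(z \right)} = \frac{\left(-5 + 16 z\right) \left(5 + 4 z\right)}{z}$ ($s{\left(z \right)} = \frac{\left(5 + 4 z\right) \left(-25 + 4 \left(5 + 4 z\right)\right)}{z} = \frac{\left(5 + 4 z\right) \left(-25 + \left(20 + 16 z\right)\right)}{z} = \frac{\left(5 + 4 z\right) \left(-5 + 16 z\right)}{z} = \frac{\left(-5 + 16 z\right) \left(5 + 4 z\right)}{z}$)
$\frac{s{\left(-293 \right)}}{- \frac{24810}{13608} - \frac{28064}{6052}} = \frac{60 - \frac{25}{-293} + 64 \left(-293\right)}{- \frac{24810}{13608} - \frac{28064}{6052}} = \frac{60 - - \frac{25}{293} - 18752}{\left(-24810\right) \frac{1}{13608} - \frac{7016}{1513}} = \frac{60 + \frac{25}{293} - 18752}{- \frac{4135}{2268} - \frac{7016}{1513}} = - \frac{5476731}{293 \left(- \frac{22168543}{3431484}\right)} = \left(- \frac{5476731}{293}\right) \left(- \frac{3431484}{22168543}\right) = \frac{18793314798804}{6495383099}$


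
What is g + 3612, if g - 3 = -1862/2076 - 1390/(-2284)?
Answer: 1071216187/296349 ≈ 3614.7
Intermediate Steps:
g = 803599/296349 (g = 3 + (-1862/2076 - 1390/(-2284)) = 3 + (-1862*1/2076 - 1390*(-1/2284)) = 3 + (-931/1038 + 695/1142) = 3 - 85448/296349 = 803599/296349 ≈ 2.7117)
g + 3612 = 803599/296349 + 3612 = 1071216187/296349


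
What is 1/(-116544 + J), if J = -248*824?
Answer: -1/320896 ≈ -3.1163e-6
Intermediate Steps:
J = -204352
1/(-116544 + J) = 1/(-116544 - 204352) = 1/(-320896) = -1/320896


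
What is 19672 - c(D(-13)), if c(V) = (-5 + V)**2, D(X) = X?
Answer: 19348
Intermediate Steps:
19672 - c(D(-13)) = 19672 - (-5 - 13)**2 = 19672 - 1*(-18)**2 = 19672 - 1*324 = 19672 - 324 = 19348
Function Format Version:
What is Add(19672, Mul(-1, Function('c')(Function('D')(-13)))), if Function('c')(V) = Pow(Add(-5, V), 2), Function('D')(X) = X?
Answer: 19348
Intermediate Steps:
Add(19672, Mul(-1, Function('c')(Function('D')(-13)))) = Add(19672, Mul(-1, Pow(Add(-5, -13), 2))) = Add(19672, Mul(-1, Pow(-18, 2))) = Add(19672, Mul(-1, 324)) = Add(19672, -324) = 19348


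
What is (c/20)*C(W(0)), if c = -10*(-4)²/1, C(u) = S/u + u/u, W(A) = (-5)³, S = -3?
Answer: -1024/125 ≈ -8.1920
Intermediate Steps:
W(A) = -125
C(u) = 1 - 3/u (C(u) = -3/u + u/u = -3/u + 1 = 1 - 3/u)
c = -160 ≈ -160.00
(c/20)*C(W(0)) = (-160/20)*((-3 - 125)/(-125)) = (-160*1/20)*(-1/125*(-128)) = -8*128/125 = -1024/125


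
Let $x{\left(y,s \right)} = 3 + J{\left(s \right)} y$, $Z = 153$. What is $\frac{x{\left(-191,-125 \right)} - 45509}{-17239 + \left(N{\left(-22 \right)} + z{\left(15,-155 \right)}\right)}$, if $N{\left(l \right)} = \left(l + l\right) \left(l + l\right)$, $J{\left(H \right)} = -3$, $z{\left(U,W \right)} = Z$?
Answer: $\frac{44933}{15150} \approx 2.9659$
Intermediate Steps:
$z{\left(U,W \right)} = 153$
$N{\left(l \right)} = 4 l^{2}$ ($N{\left(l \right)} = 2 l 2 l = 4 l^{2}$)
$x{\left(y,s \right)} = 3 - 3 y$
$\frac{x{\left(-191,-125 \right)} - 45509}{-17239 + \left(N{\left(-22 \right)} + z{\left(15,-155 \right)}\right)} = \frac{\left(3 - -573\right) - 45509}{-17239 + \left(4 \left(-22\right)^{2} + 153\right)} = \frac{\left(3 + 573\right) - 45509}{-17239 + \left(4 \cdot 484 + 153\right)} = \frac{576 - 45509}{-17239 + \left(1936 + 153\right)} = - \frac{44933}{-17239 + 2089} = - \frac{44933}{-15150} = \left(-44933\right) \left(- \frac{1}{15150}\right) = \frac{44933}{15150}$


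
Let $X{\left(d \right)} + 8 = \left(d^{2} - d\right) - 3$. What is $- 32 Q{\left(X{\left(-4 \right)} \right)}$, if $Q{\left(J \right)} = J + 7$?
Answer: $-512$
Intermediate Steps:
$X{\left(d \right)} = -11 + d^{2} - d$ ($X{\left(d \right)} = -8 - \left(3 + d - d^{2}\right) = -11 + d^{2} - d$)
$Q{\left(J \right)} = 7 + J$
$- 32 Q{\left(X{\left(-4 \right)} \right)} = - 32 \left(7 - \left(7 - 16\right)\right) = - 32 \left(7 + \left(-11 + 16 + 4\right)\right) = - 32 \left(7 + 9\right) = \left(-32\right) 16 = -512$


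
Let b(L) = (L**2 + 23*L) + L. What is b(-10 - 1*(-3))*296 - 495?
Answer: -35719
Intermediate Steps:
b(L) = L**2 + 24*L
b(-10 - 1*(-3))*296 - 495 = ((-10 - 1*(-3))*(24 + (-10 - 1*(-3))))*296 - 495 = ((-10 + 3)*(24 + (-10 + 3)))*296 - 495 = -7*(24 - 7)*296 - 495 = -7*17*296 - 495 = -119*296 - 495 = -35224 - 495 = -35719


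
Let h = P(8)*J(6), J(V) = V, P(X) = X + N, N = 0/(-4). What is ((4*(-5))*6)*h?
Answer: -5760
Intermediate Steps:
N = 0 (N = 0*(-1/4) = 0)
P(X) = X (P(X) = X + 0 = X)
h = 48 (h = 8*6 = 48)
((4*(-5))*6)*h = ((4*(-5))*6)*48 = -20*6*48 = -120*48 = -5760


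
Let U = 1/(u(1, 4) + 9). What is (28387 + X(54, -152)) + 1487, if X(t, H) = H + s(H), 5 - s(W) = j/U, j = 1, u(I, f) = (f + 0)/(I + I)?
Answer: 29716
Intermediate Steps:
u(I, f) = f/(2*I) (u(I, f) = f/((2*I)) = f*(1/(2*I)) = f/(2*I))
U = 1/11 (U = 1/((½)*4/1 + 9) = 1/((½)*4*1 + 9) = 1/(2 + 9) = 1/11 ≈ 0.090909)
s(W) = -6 (s(W) = 5 - 1/1/11 = 5 - 11 = -6)
X(t, H) = -6 + H (X(t, H) = H - 6 = -6 + H)
(28387 + X(54, -152)) + 1487 = (28387 + (-6 - 152)) + 1487 = (28387 - 158) + 1487 = 28229 + 1487 = 29716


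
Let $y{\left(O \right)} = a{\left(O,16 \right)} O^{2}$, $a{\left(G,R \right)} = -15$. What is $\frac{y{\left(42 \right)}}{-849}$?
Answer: $\frac{8820}{283} \approx 31.166$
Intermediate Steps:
$y{\left(O \right)} = - 15 O^{2}$
$\frac{y{\left(42 \right)}}{-849} = \frac{\left(-15\right) 42^{2}}{-849} = \left(-15\right) 1764 \left(- \frac{1}{849}\right) = \left(-26460\right) \left(- \frac{1}{849}\right) = \frac{8820}{283}$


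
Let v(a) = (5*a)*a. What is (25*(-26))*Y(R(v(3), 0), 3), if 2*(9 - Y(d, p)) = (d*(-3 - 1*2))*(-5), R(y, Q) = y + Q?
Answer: 359775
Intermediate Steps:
v(a) = 5*a²
R(y, Q) = Q + y
Y(d, p) = 9 - 25*d/2 (Y(d, p) = 9 - d*(-3 - 1*2)*(-5)/2 = 9 - d*(-3 - 2)*(-5)/2 = 9 - d*(-5)*(-5)/2 = 9 - (-5*d)*(-5)/2 = 9 - 25*d/2)
(25*(-26))*Y(R(v(3), 0), 3) = (25*(-26))*(9 - 25*(0 + 5*3²)/2) = -650*(9 - 25*(0 + 5*9)/2) = -650*(9 - 25*(0 + 45)/2) = -650*(9 - 25/2*45) = -650*(9 - 1125/2) = -650*(-1107/2) = 359775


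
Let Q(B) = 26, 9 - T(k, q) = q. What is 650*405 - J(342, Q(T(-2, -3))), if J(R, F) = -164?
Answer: 263414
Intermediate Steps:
T(k, q) = 9 - q
650*405 - J(342, Q(T(-2, -3))) = 650*405 - 1*(-164) = 263250 + 164 = 263414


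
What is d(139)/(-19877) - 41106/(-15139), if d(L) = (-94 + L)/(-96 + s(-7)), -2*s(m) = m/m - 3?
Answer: 15524351529/5717440157 ≈ 2.7153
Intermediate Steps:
s(m) = 1 (s(m) = -(m/m - 3)/2 = -(1 - 3)/2 = -1/2*(-2) = 1)
d(L) = 94/95 - L/95 (d(L) = (-94 + L)/(-96 + 1) = (-94 + L)/(-95) = (-94 + L)*(-1/95) = 94/95 - L/95)
d(139)/(-19877) - 41106/(-15139) = (94/95 - 1/95*139)/(-19877) - 41106/(-15139) = (94/95 - 139/95)*(-1/19877) - 41106*(-1/15139) = -9/19*(-1/19877) + 41106/15139 = 9/377663 + 41106/15139 = 15524351529/5717440157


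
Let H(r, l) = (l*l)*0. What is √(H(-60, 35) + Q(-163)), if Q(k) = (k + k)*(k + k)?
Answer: 326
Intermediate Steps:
H(r, l) = 0 (H(r, l) = l²*0 = 0)
Q(k) = 4*k² (Q(k) = (2*k)*(2*k) = 4*k²)
√(H(-60, 35) + Q(-163)) = √(0 + 4*(-163)²) = √(0 + 4*26569) = √(0 + 106276) = √106276 = 326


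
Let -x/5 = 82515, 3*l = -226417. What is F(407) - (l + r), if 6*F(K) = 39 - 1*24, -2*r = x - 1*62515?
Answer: -972421/6 ≈ -1.6207e+5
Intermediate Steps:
l = -226417/3 (l = (⅓)*(-226417) = -226417/3 ≈ -75472.)
x = -412575 (x = -5*82515 = -412575)
r = 237545 (r = -(-412575 - 1*62515)/2 = -(-412575 - 62515)/2 = -½*(-475090) = 237545)
F(K) = 5/2 (F(K) = (39 - 1*24)/6 = (39 - 24)/6 = (⅙)*15 = 5/2)
F(407) - (l + r) = 5/2 - (-226417/3 + 237545) = 5/2 - 1*486218/3 = 5/2 - 486218/3 = -972421/6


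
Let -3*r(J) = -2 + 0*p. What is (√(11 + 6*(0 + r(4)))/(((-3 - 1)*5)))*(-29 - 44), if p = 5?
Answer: 73*√15/20 ≈ 14.136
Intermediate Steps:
r(J) = ⅔ (r(J) = -(-2 + 0*5)/3 = -(-2 + 0)/3 = -⅓*(-2) = ⅔)
(√(11 + 6*(0 + r(4)))/(((-3 - 1)*5)))*(-29 - 44) = (√(11 + 6*(0 + ⅔))/(((-3 - 1)*5)))*(-29 - 44) = (√(11 + 6*(⅔))/((-4*5)))*(-73) = (√(11 + 4)/(-20))*(-73) = (√15*(-1/20))*(-73) = -√15/20*(-73) = 73*√15/20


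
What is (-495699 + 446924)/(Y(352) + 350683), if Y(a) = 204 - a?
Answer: -9755/70107 ≈ -0.13914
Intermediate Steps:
(-495699 + 446924)/(Y(352) + 350683) = (-495699 + 446924)/((204 - 1*352) + 350683) = -48775/((204 - 352) + 350683) = -48775/(-148 + 350683) = -48775/350535 = -48775*1/350535 = -9755/70107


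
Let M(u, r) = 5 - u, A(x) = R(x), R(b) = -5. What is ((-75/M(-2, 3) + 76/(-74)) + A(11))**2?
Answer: 18800896/67081 ≈ 280.27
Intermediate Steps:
A(x) = -5
((-75/M(-2, 3) + 76/(-74)) + A(11))**2 = ((-75/(5 - 1*(-2)) + 76/(-74)) - 5)**2 = ((-75/(5 + 2) + 76*(-1/74)) - 5)**2 = ((-75/7 - 38/37) - 5)**2 = (-3041/259 - 5)**2 = (-4336/259)**2 = 18800896/67081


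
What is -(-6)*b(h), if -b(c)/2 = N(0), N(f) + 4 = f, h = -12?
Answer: 48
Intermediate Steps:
N(f) = -4 + f
b(c) = 8 (b(c) = -2*(-4 + 0) = -2*(-4) = 8)
-(-6)*b(h) = -(-6)*8 = -1*(-48) = 48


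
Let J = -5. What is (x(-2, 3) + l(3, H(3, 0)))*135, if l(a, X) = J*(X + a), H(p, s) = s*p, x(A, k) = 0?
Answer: -2025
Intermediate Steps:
H(p, s) = p*s
l(a, X) = -5*X - 5*a (l(a, X) = -5*(X + a) = -5*X - 5*a)
(x(-2, 3) + l(3, H(3, 0)))*135 = (0 + (-15*0 - 5*3))*135 = (0 + (-5*0 - 15))*135 = (0 + (0 - 15))*135 = (0 - 15)*135 = -15*135 = -2025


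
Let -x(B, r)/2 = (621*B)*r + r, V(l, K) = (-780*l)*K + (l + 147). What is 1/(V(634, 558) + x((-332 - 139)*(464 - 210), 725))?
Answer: 1/107448492471 ≈ 9.3068e-12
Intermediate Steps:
V(l, K) = 147 + l - 780*K*l (V(l, K) = -780*K*l + (147 + l) = 147 + l - 780*K*l)
x(B, r) = -2*r - 1242*B*r (x(B, r) = -2*((621*B)*r + r) = -2*(621*B*r + r) = -2*(r + 621*B*r) = -2*r - 1242*B*r)
1/(V(634, 558) + x((-332 - 139)*(464 - 210), 725)) = 1/((147 + 634 - 780*558*634) - 2*725*(1 + 621*((-332 - 139)*(464 - 210)))) = 1/((147 + 634 - 275942160) - 2*725*(1 + 621*(-471*254))) = 1/(-275941379 - 2*725*(1 + 621*(-119634))) = 1/(-275941379 - 2*725*(1 - 74292714)) = 1/(-275941379 - 2*725*(-74292713)) = 1/(-275941379 + 107724433850) = 1/107448492471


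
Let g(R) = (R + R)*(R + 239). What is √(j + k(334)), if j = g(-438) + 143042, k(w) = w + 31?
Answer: √317731 ≈ 563.68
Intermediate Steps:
g(R) = 2*R*(239 + R) (g(R) = (2*R)*(239 + R) = 2*R*(239 + R))
k(w) = 31 + w
j = 317366 (j = 2*(-438)*(239 - 438) + 143042 = 2*(-438)*(-199) + 143042 = 174324 + 143042 = 317366)
√(j + k(334)) = √(317366 + (31 + 334)) = √(317366 + 365) = √317731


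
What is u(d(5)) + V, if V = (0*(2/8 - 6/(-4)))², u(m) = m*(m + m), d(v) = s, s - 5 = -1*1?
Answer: 32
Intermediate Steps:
s = 4 (s = 5 - 1*1 = 5 - 1 = 4)
d(v) = 4
u(m) = 2*m² (u(m) = m*(2*m) = 2*m²)
V = 0 (V = (0*(2*(⅛) - 6*(-¼)))² = (0*(¼ + 3/2))² = (0*(7/4))² = 0² = 0)
u(d(5)) + V = 2*4² + 0 = 2*16 + 0 = 32 + 0 = 32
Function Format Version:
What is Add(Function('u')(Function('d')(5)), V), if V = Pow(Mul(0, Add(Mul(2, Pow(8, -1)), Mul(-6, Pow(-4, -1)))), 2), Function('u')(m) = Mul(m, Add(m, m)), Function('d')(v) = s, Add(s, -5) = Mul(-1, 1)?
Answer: 32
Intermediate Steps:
s = 4 (s = Add(5, Mul(-1, 1)) = Add(5, -1) = 4)
Function('d')(v) = 4
Function('u')(m) = Mul(2, Pow(m, 2)) (Function('u')(m) = Mul(m, Mul(2, m)) = Mul(2, Pow(m, 2)))
V = 0 (V = Pow(Mul(0, Add(Mul(2, Rational(1, 8)), Mul(-6, Rational(-1, 4)))), 2) = Pow(Mul(0, Add(Rational(1, 4), Rational(3, 2))), 2) = Pow(Mul(0, Rational(7, 4)), 2) = Pow(0, 2) = 0)
Add(Function('u')(Function('d')(5)), V) = Add(Mul(2, Pow(4, 2)), 0) = Add(Mul(2, 16), 0) = Add(32, 0) = 32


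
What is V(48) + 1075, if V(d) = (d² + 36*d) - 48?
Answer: 5059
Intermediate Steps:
V(d) = -48 + d² + 36*d
V(48) + 1075 = (-48 + 48² + 36*48) + 1075 = (-48 + 2304 + 1728) + 1075 = 3984 + 1075 = 5059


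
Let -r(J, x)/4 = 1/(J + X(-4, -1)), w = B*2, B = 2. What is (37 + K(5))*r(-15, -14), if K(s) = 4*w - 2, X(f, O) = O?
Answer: 51/4 ≈ 12.750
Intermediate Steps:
w = 4 (w = 2*2 = 4)
K(s) = 14 (K(s) = 4*4 - 2 = 16 - 2 = 14)
r(J, x) = -4/(-1 + J) (r(J, x) = -4/(J - 1) = -4/(-1 + J))
(37 + K(5))*r(-15, -14) = (37 + 14)*(-4/(-1 - 15)) = 51*(-4/(-16)) = 51*(-4*(-1/16)) = 51*(¼) = 51/4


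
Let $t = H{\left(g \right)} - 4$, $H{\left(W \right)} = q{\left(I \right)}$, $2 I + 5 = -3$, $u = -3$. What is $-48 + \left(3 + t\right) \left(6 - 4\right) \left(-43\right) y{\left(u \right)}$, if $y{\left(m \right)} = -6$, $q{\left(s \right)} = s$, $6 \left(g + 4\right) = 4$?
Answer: $-2628$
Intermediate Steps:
$I = -4$ ($I = - \frac{5}{2} + \frac{1}{2} \left(-3\right) = - \frac{5}{2} - \frac{3}{2} = -4$)
$g = - \frac{10}{3}$ ($g = -4 + \frac{1}{6} \cdot 4 = -4 + \frac{2}{3} = - \frac{10}{3} \approx -3.3333$)
$H{\left(W \right)} = -4$
$t = -8$ ($t = -4 - 4 = -8$)
$-48 + \left(3 + t\right) \left(6 - 4\right) \left(-43\right) y{\left(u \right)} = -48 + \left(3 - 8\right) \left(6 - 4\right) \left(-43\right) \left(-6\right) = -48 + \left(-5\right) 2 \left(-43\right) \left(-6\right) = -48 + \left(-10\right) \left(-43\right) \left(-6\right) = -48 + 430 \left(-6\right) = -48 - 2580 = -2628$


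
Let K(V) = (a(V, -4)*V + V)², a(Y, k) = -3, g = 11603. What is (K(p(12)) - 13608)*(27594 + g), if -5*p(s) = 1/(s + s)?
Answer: -1920213954403/3600 ≈ -5.3339e+8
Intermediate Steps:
p(s) = -1/(10*s) (p(s) = -1/(5*(s + s)) = -1/(2*s)/5 = -1/(10*s))
K(V) = 4*V² (K(V) = (-3*V + V)² = (-2*V)² = 4*V²)
(K(p(12)) - 13608)*(27594 + g) = (4*(-⅒/12)² - 13608)*(27594 + 11603) = (4*(-⅒*1/12)² - 13608)*39197 = (4*(-1/120)² - 13608)*39197 = (4*(1/14400) - 13608)*39197 = (1/3600 - 13608)*39197 = -48988799/3600*39197 = -1920213954403/3600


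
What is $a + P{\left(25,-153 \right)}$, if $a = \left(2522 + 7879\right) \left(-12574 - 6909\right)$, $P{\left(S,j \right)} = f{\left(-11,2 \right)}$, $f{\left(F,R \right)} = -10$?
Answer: $-202642693$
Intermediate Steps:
$P{\left(S,j \right)} = -10$
$a = -202642683$ ($a = 10401 \left(-19483\right) = -202642683$)
$a + P{\left(25,-153 \right)} = -202642683 - 10 = -202642693$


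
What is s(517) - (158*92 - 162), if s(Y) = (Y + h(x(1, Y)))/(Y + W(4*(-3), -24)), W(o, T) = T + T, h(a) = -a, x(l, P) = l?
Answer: -6740890/469 ≈ -14373.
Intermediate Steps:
W(o, T) = 2*T
s(Y) = (-1 + Y)/(-48 + Y) (s(Y) = (Y - 1*1)/(Y + 2*(-24)) = (Y - 1)/(Y - 48) = (-1 + Y)/(-48 + Y))
s(517) - (158*92 - 162) = (-1 + 517)/(-48 + 517) - (158*92 - 162) = 516/469 - (14536 - 162) = (1/469)*516 - 1*14374 = 516/469 - 14374 = -6740890/469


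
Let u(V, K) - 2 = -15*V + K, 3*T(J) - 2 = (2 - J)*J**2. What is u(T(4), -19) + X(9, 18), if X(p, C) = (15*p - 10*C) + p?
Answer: 97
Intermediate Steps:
X(p, C) = -10*C + 16*p (X(p, C) = (-10*C + 15*p) + p = -10*C + 16*p)
T(J) = 2/3 + J**2*(2 - J)/3 (T(J) = 2/3 + ((2 - J)*J**2)/3 = 2/3 + (J**2*(2 - J))/3 = 2/3 + J**2*(2 - J)/3)
u(V, K) = 2 + K - 15*V (u(V, K) = 2 + (-15*V + K) = 2 + (K - 15*V) = 2 + K - 15*V)
u(T(4), -19) + X(9, 18) = (2 - 19 - 15*(2/3 - 1/3*4**3 + (2/3)*4**2)) + (-10*18 + 16*9) = (2 - 19 - 15*(2/3 - 1/3*64 + (2/3)*16)) + (-180 + 144) = (2 - 19 - 15*(2/3 - 64/3 + 32/3)) - 36 = (2 - 19 - 15*(-10)) - 36 = (2 - 19 + 150) - 36 = 133 - 36 = 97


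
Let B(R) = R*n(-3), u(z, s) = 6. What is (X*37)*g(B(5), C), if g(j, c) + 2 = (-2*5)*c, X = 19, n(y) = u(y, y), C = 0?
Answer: -1406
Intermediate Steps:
n(y) = 6
B(R) = 6*R (B(R) = R*6 = 6*R)
g(j, c) = -2 - 10*c (g(j, c) = -2 + (-2*5)*c = -2 - 10*c)
(X*37)*g(B(5), C) = (19*37)*(-2 - 10*0) = 703*(-2 + 0) = 703*(-2) = -1406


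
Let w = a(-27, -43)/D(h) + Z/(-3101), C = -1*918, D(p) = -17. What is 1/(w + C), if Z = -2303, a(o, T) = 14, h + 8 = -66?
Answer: -7531/6914067 ≈ -0.0010892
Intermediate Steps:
h = -74 (h = -8 - 66 = -74)
C = -918
w = -609/7531 (w = 14/(-17) - 2303/(-3101) = 14*(-1/17) - 2303*(-1/3101) = -14/17 + 329/443 = -609/7531 ≈ -0.080866)
1/(w + C) = 1/(-609/7531 - 918) = 1/(-6914067/7531) = -7531/6914067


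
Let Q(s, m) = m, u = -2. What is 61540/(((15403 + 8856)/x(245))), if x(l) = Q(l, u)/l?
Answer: -1448/69923 ≈ -0.020709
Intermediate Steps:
x(l) = -2/l
61540/(((15403 + 8856)/x(245))) = 61540/(((15403 + 8856)/((-2/245)))) = 61540/((24259/((-2*1/245)))) = 61540/((24259/(-2/245))) = 61540/((24259*(-245/2))) = 61540/(-5943455/2) = 61540*(-2/5943455) = -1448/69923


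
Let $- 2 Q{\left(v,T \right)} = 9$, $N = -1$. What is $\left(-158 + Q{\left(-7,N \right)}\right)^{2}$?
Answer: $\frac{105625}{4} \approx 26406.0$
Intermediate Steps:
$Q{\left(v,T \right)} = - \frac{9}{2}$ ($Q{\left(v,T \right)} = \left(- \frac{1}{2}\right) 9 = - \frac{9}{2}$)
$\left(-158 + Q{\left(-7,N \right)}\right)^{2} = \left(-158 - \frac{9}{2}\right)^{2} = \left(- \frac{325}{2}\right)^{2} = \frac{105625}{4}$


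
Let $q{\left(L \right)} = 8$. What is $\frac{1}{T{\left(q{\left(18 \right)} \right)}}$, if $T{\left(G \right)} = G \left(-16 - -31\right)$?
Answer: $\frac{1}{120} \approx 0.0083333$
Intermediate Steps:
$T{\left(G \right)} = 15 G$ ($T{\left(G \right)} = G \left(-16 + 31\right) = G 15 = 15 G$)
$\frac{1}{T{\left(q{\left(18 \right)} \right)}} = \frac{1}{15 \cdot 8} = \frac{1}{120}$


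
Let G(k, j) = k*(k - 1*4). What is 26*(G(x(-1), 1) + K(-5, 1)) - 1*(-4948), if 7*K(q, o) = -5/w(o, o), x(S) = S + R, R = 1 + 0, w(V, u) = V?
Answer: 34506/7 ≈ 4929.4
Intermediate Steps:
R = 1
x(S) = 1 + S (x(S) = S + 1 = 1 + S)
K(q, o) = -5/(7*o) (K(q, o) = (-5/o)/7 = -5/(7*o))
G(k, j) = k*(-4 + k) (G(k, j) = k*(k - 4) = k*(-4 + k))
26*(G(x(-1), 1) + K(-5, 1)) - 1*(-4948) = 26*((1 - 1)*(-4 + (1 - 1)) - 5/7/1) - 1*(-4948) = 26*(0*(-4 + 0) - 5/7*1) + 4948 = 26*(0*(-4) - 5/7) + 4948 = 26*(0 - 5/7) + 4948 = 26*(-5/7) + 4948 = -130/7 + 4948 = 34506/7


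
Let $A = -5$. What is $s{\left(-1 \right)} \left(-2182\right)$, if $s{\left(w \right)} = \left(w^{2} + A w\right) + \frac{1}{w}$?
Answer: $-10910$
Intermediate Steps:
$s{\left(w \right)} = \frac{1}{w} + w^{2} - 5 w$ ($s{\left(w \right)} = \left(w^{2} - 5 w\right) + \frac{1}{w} = \frac{1}{w} + w^{2} - 5 w$)
$s{\left(-1 \right)} \left(-2182\right) = \frac{1 + \left(-1\right)^{2} \left(-5 - 1\right)}{-1} \left(-2182\right) = - (1 + 1 \left(-6\right)) \left(-2182\right) = - (1 - 6) \left(-2182\right) = \left(-1\right) \left(-5\right) \left(-2182\right) = 5 \left(-2182\right) = -10910$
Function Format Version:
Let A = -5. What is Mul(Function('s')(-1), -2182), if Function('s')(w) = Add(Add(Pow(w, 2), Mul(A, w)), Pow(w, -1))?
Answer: -10910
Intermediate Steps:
Function('s')(w) = Add(Pow(w, -1), Pow(w, 2), Mul(-5, w)) (Function('s')(w) = Add(Add(Pow(w, 2), Mul(-5, w)), Pow(w, -1)) = Add(Pow(w, -1), Pow(w, 2), Mul(-5, w)))
Mul(Function('s')(-1), -2182) = Mul(Mul(Pow(-1, -1), Add(1, Mul(Pow(-1, 2), Add(-5, -1)))), -2182) = Mul(Mul(-1, Add(1, Mul(1, -6))), -2182) = Mul(Mul(-1, Add(1, -6)), -2182) = Mul(Mul(-1, -5), -2182) = Mul(5, -2182) = -10910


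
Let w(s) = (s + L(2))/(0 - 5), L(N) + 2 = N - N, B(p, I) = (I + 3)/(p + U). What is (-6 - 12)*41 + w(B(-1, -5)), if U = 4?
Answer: -11062/15 ≈ -737.47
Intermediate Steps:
B(p, I) = (3 + I)/(4 + p) (B(p, I) = (I + 3)/(p + 4) = (3 + I)/(4 + p))
L(N) = -2 (L(N) = -2 + (N - N) = -2 + 0 = -2)
w(s) = 2/5 - s/5 (w(s) = (s - 2)/(0 - 5) = (-2 + s)/(-5) = (-2 + s)*(-1/5) = 2/5 - s/5)
(-6 - 12)*41 + w(B(-1, -5)) = (-6 - 12)*41 + (2/5 - (3 - 5)/(5*(4 - 1))) = -18*41 + (2/5 - (-2)/(5*3)) = -738 + (2/5 - (-2)/15) = -738 + (2/5 - 1/5*(-2/3)) = -738 + (2/5 + 2/15) = -738 + 8/15 = -11062/15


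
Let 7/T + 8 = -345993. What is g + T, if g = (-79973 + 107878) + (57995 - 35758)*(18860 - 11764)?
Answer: 54606451143650/346001 ≈ 1.5782e+8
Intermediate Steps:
T = -7/346001 (T = 7/(-8 - 345993) = 7/(-346001) = 7*(-1/346001) = -7/346001 ≈ -2.0231e-5)
g = 157821657 (g = 27905 + 22237*7096 = 27905 + 157793752 = 157821657)
g + T = 157821657 - 7/346001 = 54606451143650/346001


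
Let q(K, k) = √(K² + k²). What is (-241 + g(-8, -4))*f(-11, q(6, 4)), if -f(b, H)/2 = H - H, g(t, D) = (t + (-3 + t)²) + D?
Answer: 0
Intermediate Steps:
g(t, D) = D + t + (-3 + t)²
f(b, H) = 0 (f(b, H) = -2*(H - H) = -2*0 = 0)
(-241 + g(-8, -4))*f(-11, q(6, 4)) = (-241 + (-4 - 8 + (-3 - 8)²))*0 = (-241 + (-4 - 8 + (-11)²))*0 = (-241 + (-4 - 8 + 121))*0 = (-241 + 109)*0 = -132*0 = 0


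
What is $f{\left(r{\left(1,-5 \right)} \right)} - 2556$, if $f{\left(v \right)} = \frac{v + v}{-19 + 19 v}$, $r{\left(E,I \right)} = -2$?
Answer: $- \frac{145688}{57} \approx -2555.9$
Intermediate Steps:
$f{\left(v \right)} = \frac{2 v}{-19 + 19 v}$
$f{\left(r{\left(1,-5 \right)} \right)} - 2556 = \frac{2}{19} \left(-2\right) \frac{1}{-1 - 2} - 2556 = \frac{2}{19} \left(-2\right) \frac{1}{-3} - 2556 = \frac{2}{19} \left(-2\right) \left(- \frac{1}{3}\right) - 2556 = \frac{4}{57} - 2556 = - \frac{145688}{57}$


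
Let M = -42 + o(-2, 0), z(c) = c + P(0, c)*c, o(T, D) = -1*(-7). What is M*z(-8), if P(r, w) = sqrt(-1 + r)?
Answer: 280 + 280*I ≈ 280.0 + 280.0*I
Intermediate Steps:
o(T, D) = 7
z(c) = c + I*c (z(c) = c + sqrt(-1 + 0)*c = c + sqrt(-1)*c = c + I*c)
M = -35 (M = -42 + 7 = -35)
M*z(-8) = -(-280)*(1 + I) = -35*(-8 - 8*I) = 280 + 280*I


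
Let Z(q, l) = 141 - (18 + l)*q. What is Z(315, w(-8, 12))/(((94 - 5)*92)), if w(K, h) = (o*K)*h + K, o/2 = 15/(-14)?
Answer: -67809/8188 ≈ -8.2815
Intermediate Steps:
o = -15/7 (o = 2*(15/(-14)) = 2*(15*(-1/14)) = 2*(-15/14) = -15/7 ≈ -2.1429)
w(K, h) = K - 15*K*h/7 (w(K, h) = (-15*K/7)*h + K = -15*K*h/7 + K = K - 15*K*h/7)
Z(q, l) = 141 - q*(18 + l)
Z(315, w(-8, 12))/(((94 - 5)*92)) = (141 - 18*315 - 1*(1/7)*(-8)*(7 - 15*12)*315)/(((94 - 5)*92)) = (141 - 5670 - 1*(1/7)*(-8)*(7 - 180)*315)/((89*92)) = (141 - 5670 - 1*(1/7)*(-8)*(-173)*315)/8188 = (141 - 5670 - 1*1384/7*315)*(1/8188) = (141 - 5670 - 62280)*(1/8188) = -67809*1/8188 = -67809/8188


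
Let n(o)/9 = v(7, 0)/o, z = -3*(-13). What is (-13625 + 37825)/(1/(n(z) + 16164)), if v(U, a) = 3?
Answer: 5085412200/13 ≈ 3.9119e+8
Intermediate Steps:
z = 39
n(o) = 27/o (n(o) = 9*(3/o) = 27/o)
(-13625 + 37825)/(1/(n(z) + 16164)) = (-13625 + 37825)/(1/(27/39 + 16164)) = 24200/(1/(27*(1/39) + 16164)) = 24200/(1/(9/13 + 16164)) = 24200/(1/(210141/13)) = 24200/(13/210141) = 24200*(210141/13) = 5085412200/13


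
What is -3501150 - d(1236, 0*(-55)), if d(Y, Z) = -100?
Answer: -3501050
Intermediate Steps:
-3501150 - d(1236, 0*(-55)) = -3501150 - 1*(-100) = -3501150 + 100 = -3501050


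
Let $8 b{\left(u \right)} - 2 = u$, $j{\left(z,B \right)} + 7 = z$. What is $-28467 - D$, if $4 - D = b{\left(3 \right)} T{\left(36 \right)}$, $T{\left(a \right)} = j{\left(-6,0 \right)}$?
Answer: $- \frac{227833}{8} \approx -28479.0$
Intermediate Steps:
$j{\left(z,B \right)} = -7 + z$
$T{\left(a \right)} = -13$ ($T{\left(a \right)} = -7 - 6 = -13$)
$b{\left(u \right)} = \frac{1}{4} + \frac{u}{8}$
$D = \frac{97}{8}$ ($D = 4 - \left(\frac{1}{4} + \frac{1}{8} \cdot 3\right) \left(-13\right) = 4 - \left(\frac{1}{4} + \frac{3}{8}\right) \left(-13\right) = 4 - \frac{5}{8} \left(-13\right) = 4 - - \frac{65}{8} = 4 + \frac{65}{8} = \frac{97}{8} \approx 12.125$)
$-28467 - D = -28467 - \frac{97}{8} = - \frac{227833}{8}$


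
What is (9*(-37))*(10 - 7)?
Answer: -999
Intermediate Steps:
(9*(-37))*(10 - 7) = -333*3 = -999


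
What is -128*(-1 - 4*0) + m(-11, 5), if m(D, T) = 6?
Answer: 134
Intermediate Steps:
-128*(-1 - 4*0) + m(-11, 5) = -128*(-1 - 4*0) + 6 = -128*(-1 + 0) + 6 = -128*(-1) + 6 = 128 + 6 = 134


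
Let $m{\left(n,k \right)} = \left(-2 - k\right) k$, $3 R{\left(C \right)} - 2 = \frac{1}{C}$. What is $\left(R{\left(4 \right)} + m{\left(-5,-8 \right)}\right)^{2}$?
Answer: $\frac{35721}{16} \approx 2232.6$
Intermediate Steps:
$R{\left(C \right)} = \frac{2}{3} + \frac{1}{3 C}$
$m{\left(n,k \right)} = k \left(-2 - k\right)$
$\left(R{\left(4 \right)} + m{\left(-5,-8 \right)}\right)^{2} = \left(\frac{1 + 2 \cdot 4}{3 \cdot 4} - - 8 \left(2 - 8\right)\right)^{2} = \left(\frac{1}{3} \cdot \frac{1}{4} \left(1 + 8\right) - \left(-8\right) \left(-6\right)\right)^{2} = \left(\frac{1}{3} \cdot \frac{1}{4} \cdot 9 - 48\right)^{2} = \left(\frac{3}{4} - 48\right)^{2} = \left(- \frac{189}{4}\right)^{2} = \frac{35721}{16}$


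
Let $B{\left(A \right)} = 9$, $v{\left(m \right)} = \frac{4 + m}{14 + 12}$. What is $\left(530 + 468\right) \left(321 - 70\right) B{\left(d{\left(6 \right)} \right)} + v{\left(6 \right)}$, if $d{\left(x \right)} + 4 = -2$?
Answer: $\frac{29308271}{13} \approx 2.2545 \cdot 10^{6}$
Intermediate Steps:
$v{\left(m \right)} = \frac{2}{13} + \frac{m}{26}$ ($v{\left(m \right)} = \frac{4 + m}{26} = \left(4 + m\right) \frac{1}{26} = \frac{2}{13} + \frac{m}{26}$)
$d{\left(x \right)} = -6$ ($d{\left(x \right)} = -4 - 2 = -6$)
$\left(530 + 468\right) \left(321 - 70\right) B{\left(d{\left(6 \right)} \right)} + v{\left(6 \right)} = \left(530 + 468\right) \left(321 - 70\right) 9 + \left(\frac{2}{13} + \frac{1}{26} \cdot 6\right) = 998 \cdot 251 \cdot 9 + \left(\frac{2}{13} + \frac{3}{13}\right) = 250498 \cdot 9 + \frac{5}{13} = 2254482 + \frac{5}{13} = \frac{29308271}{13}$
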